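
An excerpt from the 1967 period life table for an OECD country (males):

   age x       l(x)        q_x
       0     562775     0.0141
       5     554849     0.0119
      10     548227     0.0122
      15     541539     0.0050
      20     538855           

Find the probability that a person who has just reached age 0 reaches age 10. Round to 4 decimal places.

0.9741

The conditional survival probability is l(10)/l(0) = 548227/562775 = 0.974150.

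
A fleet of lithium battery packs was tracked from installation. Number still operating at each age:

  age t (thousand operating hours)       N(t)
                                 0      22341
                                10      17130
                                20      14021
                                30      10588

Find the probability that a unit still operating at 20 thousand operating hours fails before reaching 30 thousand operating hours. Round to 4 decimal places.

0.2448

P(fail before 30 | operational at 20) = 1 − N(30)/N(20) = 1 − 10588/14021 = (3433)/14021 = 0.244847.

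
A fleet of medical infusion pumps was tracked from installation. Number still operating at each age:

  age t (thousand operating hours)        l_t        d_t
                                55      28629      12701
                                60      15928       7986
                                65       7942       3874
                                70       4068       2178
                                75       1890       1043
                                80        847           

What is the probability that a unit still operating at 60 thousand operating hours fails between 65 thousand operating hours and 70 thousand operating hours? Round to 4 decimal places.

This is the probability of reaching 65 but not 70, conditional on being operational at 60: (l_65 − l_70) / l_60.
= (7942 − 4068) / 15928 = 3874 / 15928 = 0.243219.

0.2432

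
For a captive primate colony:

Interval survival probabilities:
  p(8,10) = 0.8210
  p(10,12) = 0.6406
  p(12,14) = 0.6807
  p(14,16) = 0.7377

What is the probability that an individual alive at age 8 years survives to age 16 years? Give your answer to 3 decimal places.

0.264

Chaining the interval survival probabilities: 0.8210 × 0.6406 × 0.6807 × 0.7377.
= 0.264098.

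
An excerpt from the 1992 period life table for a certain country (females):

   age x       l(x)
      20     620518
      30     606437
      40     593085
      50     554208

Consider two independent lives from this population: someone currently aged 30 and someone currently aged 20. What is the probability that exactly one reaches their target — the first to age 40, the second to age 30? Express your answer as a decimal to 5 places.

p₁ = l(40)/l(30) = 593085/606437 = 0.977983; p₂ = l(30)/l(20) = 606437/620518 = 0.977308.
P(exactly one) = p₁(1−p₂) + (1−p₁)p₂ = 0.022192 + 0.021517 = 0.043710.

0.04371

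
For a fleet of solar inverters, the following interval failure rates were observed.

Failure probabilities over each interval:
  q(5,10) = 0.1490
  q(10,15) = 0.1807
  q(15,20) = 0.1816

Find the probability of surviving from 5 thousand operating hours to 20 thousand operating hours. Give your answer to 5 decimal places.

0.57061

P(survive 5→20) = (1 − 0.1490) × (1 − 0.1807) × (1 − 0.1816).
= 0.8510 × 0.8193 × 0.8184 = 0.570608.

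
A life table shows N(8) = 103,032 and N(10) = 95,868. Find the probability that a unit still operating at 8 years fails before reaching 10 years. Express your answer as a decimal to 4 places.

P(fail before 10 | operational at 8) = 1 − N(10)/N(8) = 1 − 95,868/103,032 = (7,164)/103,032 = 0.069532.

0.0695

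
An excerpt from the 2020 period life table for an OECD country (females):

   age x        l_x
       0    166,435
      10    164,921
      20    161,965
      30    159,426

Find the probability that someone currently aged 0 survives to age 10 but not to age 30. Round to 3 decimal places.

This is the probability of reaching 10 but not 30, conditional on being alive at 0: (l_10 − l_30) / l_0.
= (164,921 − 159,426) / 166,435 = 5,495 / 166,435 = 0.033016.

0.033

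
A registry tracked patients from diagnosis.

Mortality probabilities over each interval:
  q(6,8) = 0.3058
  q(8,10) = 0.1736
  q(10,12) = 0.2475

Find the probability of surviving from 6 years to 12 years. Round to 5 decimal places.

The overall survival probability is (1 − 0.3058) × (1 − 0.1736) × (1 − 0.2475).
= 0.6942 × 0.8264 × 0.7525 = 0.431699.

0.43170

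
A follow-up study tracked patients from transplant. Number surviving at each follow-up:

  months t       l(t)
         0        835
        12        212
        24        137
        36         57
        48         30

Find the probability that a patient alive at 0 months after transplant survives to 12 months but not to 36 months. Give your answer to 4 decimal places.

This is the probability of reaching 12 but not 36, conditional on being alive at 0: (l(12) − l(36)) / l(0).
= (212 − 57) / 835 = 155 / 835 = 0.185629.

0.1856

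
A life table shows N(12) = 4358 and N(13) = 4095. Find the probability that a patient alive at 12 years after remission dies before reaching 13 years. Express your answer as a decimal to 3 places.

0.060

P(die before 13 | alive at 12) = 1 − N(13)/N(12) = 1 − 4095/4358 = (263)/4358 = 0.060349.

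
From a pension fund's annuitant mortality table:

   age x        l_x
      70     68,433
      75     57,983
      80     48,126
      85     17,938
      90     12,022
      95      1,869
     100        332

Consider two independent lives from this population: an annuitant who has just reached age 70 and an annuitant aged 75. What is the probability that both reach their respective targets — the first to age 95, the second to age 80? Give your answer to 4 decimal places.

0.0227

p₁ = l_95/l_70 = 1,869/68,433 = 0.027311; p₂ = l_80/l_75 = 48,126/57,983 = 0.830002.
P(both) = p₁ × p₂ = 0.027311 × 0.830002 = 0.022668.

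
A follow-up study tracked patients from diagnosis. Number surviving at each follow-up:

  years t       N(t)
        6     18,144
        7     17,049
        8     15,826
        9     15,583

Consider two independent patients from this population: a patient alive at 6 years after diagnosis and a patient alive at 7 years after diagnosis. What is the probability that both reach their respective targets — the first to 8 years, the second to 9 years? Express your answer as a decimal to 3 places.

0.797

p₁ = N(8)/N(6) = 15,826/18,144 = 0.872244; p₂ = N(9)/N(7) = 15,583/17,049 = 0.914013.
P(both) = p₁ × p₂ = 0.872244 × 0.914013 = 0.797242.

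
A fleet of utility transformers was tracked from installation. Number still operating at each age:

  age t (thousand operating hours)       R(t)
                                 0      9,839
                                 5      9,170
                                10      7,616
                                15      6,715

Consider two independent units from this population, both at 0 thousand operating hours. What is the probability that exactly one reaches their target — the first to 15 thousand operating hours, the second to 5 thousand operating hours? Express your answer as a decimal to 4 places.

0.3423

p₁ = R(15)/R(0) = 6,715/9,839 = 0.682488; p₂ = R(5)/R(0) = 9,170/9,839 = 0.932005.
P(exactly one) = p₁(1−p₂) + (1−p₁)p₂ = 0.046406 + 0.295923 = 0.342329.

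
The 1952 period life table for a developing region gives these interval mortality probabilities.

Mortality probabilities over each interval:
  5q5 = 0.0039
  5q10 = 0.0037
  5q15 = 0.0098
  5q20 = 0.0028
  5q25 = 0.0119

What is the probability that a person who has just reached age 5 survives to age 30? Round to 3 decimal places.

0.968

Survival from 5 to 30 is the product of surviving each interval: (1 − 0.0039) × (1 − 0.0037) × (1 − 0.0098) × (1 − 0.0028) × (1 − 0.0119).
= 0.9961 × 0.9963 × 0.9902 × 0.9972 × 0.9881 = 0.968276.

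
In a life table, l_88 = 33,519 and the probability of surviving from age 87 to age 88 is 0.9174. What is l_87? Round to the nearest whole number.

36537

l_87 = l_88 / p = 33,519 / 0.9174 = 36537.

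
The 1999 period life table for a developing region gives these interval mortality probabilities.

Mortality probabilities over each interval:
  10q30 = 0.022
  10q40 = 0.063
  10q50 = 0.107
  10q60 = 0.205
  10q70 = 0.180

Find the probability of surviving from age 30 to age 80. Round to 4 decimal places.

0.5335

Chaining the interval survival probabilities: (1 − 0.022) × (1 − 0.063) × (1 − 0.107) × (1 − 0.205) × (1 − 0.180).
= 0.978 × 0.937 × 0.893 × 0.795 × 0.820 = 0.533471.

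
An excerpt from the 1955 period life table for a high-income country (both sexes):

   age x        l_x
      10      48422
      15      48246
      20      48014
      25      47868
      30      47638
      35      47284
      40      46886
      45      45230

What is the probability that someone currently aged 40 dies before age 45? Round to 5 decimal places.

0.03532

P(die before 45 | alive at 40) = 1 − l_45/l_40 = 1 − 45230/46886 = (1656)/46886 = 0.035320.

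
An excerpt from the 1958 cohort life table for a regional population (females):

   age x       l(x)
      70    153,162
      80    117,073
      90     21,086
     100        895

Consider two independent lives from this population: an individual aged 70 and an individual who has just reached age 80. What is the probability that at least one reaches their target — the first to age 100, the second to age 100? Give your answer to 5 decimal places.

0.01344

p₁ = l(100)/l(70) = 895/153,162 = 0.005843; p₂ = l(100)/l(80) = 895/117,073 = 0.007645.
P(at least one) = 1 − (1−p₁)(1−p₂) = 1 − 0.994157 × 0.992355 = 0.013443.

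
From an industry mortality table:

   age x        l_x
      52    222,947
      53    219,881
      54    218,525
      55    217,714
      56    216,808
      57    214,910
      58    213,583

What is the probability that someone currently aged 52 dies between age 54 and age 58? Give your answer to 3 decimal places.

0.022

We want 2|4q52 = (l_54 − l_58)/l_52.
This is the probability of reaching 54 but not 58, conditional on being alive at 52: (l_54 − l_58) / l_52.
= (218,525 − 213,583) / 222,947 = 4,942 / 222,947 = 0.022167.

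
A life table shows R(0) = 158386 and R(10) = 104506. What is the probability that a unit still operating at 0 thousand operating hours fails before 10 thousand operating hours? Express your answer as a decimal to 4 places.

0.3402

P(fail before 10 | operational at 0) = 1 − R(10)/R(0) = 1 − 104506/158386 = (53880)/158386 = 0.340182.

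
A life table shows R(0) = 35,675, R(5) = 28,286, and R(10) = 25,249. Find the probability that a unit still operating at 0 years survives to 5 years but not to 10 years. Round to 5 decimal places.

This is the probability of reaching 5 but not 10, conditional on being operational at 0: (R(5) − R(10)) / R(0).
= (28,286 − 25,249) / 35,675 = 3,037 / 35,675 = 0.085130.

0.08513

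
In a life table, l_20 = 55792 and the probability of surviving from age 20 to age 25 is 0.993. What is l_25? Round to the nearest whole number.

55401

l_25 = l_20 × p = 55792 × 0.993 = 55401.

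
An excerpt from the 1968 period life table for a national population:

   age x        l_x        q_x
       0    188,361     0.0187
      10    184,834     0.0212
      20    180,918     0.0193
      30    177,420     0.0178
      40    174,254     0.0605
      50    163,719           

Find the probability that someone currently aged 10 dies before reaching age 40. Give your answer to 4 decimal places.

0.0572

P(die before 40 | alive at 10) = 1 − l_40/l_10 = 1 − 174,254/184,834 = (10,580)/184,834 = 0.057241.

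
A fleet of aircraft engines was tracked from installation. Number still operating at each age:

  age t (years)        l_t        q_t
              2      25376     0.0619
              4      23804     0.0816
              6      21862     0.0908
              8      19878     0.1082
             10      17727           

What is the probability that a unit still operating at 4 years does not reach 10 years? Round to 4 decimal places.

0.2553

P(fail before 10 | operational at 4) = 1 − l_10/l_4 = 1 − 17727/23804 = (6077)/23804 = 0.255293.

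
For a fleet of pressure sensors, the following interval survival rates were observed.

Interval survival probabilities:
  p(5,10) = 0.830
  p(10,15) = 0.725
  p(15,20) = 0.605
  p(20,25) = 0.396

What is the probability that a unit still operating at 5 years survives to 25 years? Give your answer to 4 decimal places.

0.1442

P(survive 5→25) = 0.830 × 0.725 × 0.605 × 0.396.
= 0.144167.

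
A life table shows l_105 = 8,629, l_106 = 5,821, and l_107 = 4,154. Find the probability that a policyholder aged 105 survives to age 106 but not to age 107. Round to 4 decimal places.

This is the probability of reaching 106 but not 107, conditional on being alive at 105: (l_106 − l_107) / l_105.
= (5,821 − 4,154) / 8,629 = 1,667 / 8,629 = 0.193186.

0.1932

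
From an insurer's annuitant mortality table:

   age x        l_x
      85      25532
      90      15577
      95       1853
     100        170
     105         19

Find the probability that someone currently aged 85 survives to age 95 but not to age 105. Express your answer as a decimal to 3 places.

0.072

We want 10|10q85 = (l_95 − l_105)/l_85.
This is the probability of reaching 95 but not 105, conditional on being alive at 85: (l_95 − l_105) / l_85.
= (1853 − 19) / 25532 = 1834 / 25532 = 0.071831.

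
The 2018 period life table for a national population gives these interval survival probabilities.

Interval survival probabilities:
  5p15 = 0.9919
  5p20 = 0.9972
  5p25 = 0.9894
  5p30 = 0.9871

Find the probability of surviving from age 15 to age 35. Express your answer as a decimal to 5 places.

The overall survival probability is 0.9919 × 0.9972 × 0.9894 × 0.9871.
= 0.966014.

0.96601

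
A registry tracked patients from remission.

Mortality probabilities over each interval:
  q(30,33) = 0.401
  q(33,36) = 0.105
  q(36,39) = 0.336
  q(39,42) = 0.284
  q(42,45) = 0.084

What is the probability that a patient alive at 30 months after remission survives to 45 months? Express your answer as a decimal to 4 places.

0.2335

Survival from 30 to 45 is the product of surviving each interval: (1 − 0.401) × (1 − 0.105) × (1 − 0.336) × (1 − 0.284) × (1 − 0.084).
= 0.599 × 0.895 × 0.664 × 0.716 × 0.916 = 0.233468.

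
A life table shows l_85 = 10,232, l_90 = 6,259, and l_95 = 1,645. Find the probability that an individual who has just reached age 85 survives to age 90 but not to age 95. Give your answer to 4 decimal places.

We want 5|5q85 = (l_90 − l_95)/l_85.
This is the probability of reaching 90 but not 95, conditional on being alive at 85: (l_90 − l_95) / l_85.
= (6,259 − 1,645) / 10,232 = 4,614 / 10,232 = 0.450938.

0.4509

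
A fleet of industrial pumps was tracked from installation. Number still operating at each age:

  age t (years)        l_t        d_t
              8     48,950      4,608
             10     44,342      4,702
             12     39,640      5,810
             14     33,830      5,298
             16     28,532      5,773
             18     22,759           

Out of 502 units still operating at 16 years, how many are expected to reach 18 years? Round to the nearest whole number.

The relevant probability is 22,759/28,532 = 0.797666.
Expected number = 502 × 0.797666 = 400.

400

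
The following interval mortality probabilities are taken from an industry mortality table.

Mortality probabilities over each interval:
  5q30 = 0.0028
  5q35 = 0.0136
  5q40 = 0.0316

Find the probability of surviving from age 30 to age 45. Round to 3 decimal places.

0.953

The overall survival probability is (1 − 0.0028) × (1 − 0.0136) × (1 − 0.0316).
= 0.9972 × 0.9864 × 0.9684 = 0.952555.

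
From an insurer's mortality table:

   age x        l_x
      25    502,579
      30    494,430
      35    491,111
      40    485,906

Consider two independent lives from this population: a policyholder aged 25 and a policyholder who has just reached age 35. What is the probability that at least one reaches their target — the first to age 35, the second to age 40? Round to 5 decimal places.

0.99976

p₁ = l_35/l_25 = 491,111/502,579 = 0.977182; p₂ = l_40/l_35 = 485,906/491,111 = 0.989402.
P(at least one) = 1 − (1−p₁)(1−p₂) = 1 − 0.022818 × 0.010598 = 0.999758.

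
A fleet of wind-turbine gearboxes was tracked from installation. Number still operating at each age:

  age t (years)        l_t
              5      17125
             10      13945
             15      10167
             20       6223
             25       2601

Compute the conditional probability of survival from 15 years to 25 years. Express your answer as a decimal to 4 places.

0.2558

The conditional survival probability is l_25/l_15 = 2601/10167 = 0.255828.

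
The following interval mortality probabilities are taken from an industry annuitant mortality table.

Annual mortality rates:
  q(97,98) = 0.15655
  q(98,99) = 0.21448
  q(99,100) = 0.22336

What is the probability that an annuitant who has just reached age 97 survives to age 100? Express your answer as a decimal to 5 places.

0.51456

The overall survival probability is (1 − 0.15655) × (1 − 0.21448) × (1 − 0.22336).
= 0.84345 × 0.78552 × 0.77664 = 0.514560.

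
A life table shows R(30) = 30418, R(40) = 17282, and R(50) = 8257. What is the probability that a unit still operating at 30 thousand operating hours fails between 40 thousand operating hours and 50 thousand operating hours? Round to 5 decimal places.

0.29670

This is the probability of reaching 40 but not 50, conditional on being operational at 30: (R(40) − R(50)) / R(30).
= (17282 − 8257) / 30418 = 9025 / 30418 = 0.296699.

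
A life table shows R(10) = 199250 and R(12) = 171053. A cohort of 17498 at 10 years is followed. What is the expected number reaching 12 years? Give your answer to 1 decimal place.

The relevant probability is 171053/199250 = 0.858484.
Expected number = 17498 × 0.858484 = 15021.8.

15021.8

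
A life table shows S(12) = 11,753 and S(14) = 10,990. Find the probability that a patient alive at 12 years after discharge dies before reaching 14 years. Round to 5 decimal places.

P(die before 14 | alive at 12) = 1 − S(14)/S(12) = 1 − 10,990/11,753 = (763)/11,753 = 0.064920.

0.06492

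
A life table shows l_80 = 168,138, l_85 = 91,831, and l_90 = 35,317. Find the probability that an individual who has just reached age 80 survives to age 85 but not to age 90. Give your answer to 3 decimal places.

0.336

We want 5|5q80 = (l_85 − l_90)/l_80.
This is the probability of reaching 85 but not 90, conditional on being alive at 80: (l_85 − l_90) / l_80.
= (91,831 − 35,317) / 168,138 = 56,514 / 168,138 = 0.336117.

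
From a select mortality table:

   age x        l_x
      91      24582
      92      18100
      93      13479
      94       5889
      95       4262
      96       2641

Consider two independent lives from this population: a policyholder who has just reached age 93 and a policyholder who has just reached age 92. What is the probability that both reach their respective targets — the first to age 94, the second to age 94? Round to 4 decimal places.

0.1421

p₁ = l_94/l_93 = 5889/13479 = 0.436902; p₂ = l_94/l_92 = 5889/18100 = 0.325359.
P(both) = p₁ × p₂ = 0.436902 × 0.325359 = 0.142150.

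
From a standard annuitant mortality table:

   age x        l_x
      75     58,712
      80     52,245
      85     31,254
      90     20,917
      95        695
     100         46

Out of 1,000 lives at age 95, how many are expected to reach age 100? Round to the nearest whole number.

The relevant probability is 46/695 = 0.066187.
Expected number = 1,000 × 0.066187 = 66.

66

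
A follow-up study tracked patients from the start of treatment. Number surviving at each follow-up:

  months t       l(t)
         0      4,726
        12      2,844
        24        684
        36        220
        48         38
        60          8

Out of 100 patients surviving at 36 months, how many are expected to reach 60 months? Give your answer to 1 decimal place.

3.6

The relevant probability is 8/220 = 0.036364.
Expected number = 100 × 0.036364 = 3.6.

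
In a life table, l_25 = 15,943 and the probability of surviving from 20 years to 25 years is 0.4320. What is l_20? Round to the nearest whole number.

l_20 = l_25 / p = 15,943 / 0.4320 = 36905.

36905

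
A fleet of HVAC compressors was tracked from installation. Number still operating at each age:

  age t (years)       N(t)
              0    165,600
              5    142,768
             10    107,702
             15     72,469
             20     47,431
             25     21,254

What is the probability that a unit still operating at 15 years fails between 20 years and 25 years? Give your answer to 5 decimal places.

This is the probability of reaching 20 but not 25, conditional on being operational at 15: (N(20) − N(25)) / N(15).
= (47,431 − 21,254) / 72,469 = 26,177 / 72,469 = 0.361217.

0.36122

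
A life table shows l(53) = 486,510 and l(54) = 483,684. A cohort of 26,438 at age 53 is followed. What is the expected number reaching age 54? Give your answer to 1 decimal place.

26284.4

The relevant probability is 483,684/486,510 = 0.994191.
Expected number = 26,438 × 0.994191 = 26284.4.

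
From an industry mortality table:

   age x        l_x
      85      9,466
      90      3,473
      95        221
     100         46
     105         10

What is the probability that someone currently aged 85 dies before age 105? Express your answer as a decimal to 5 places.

P(die before 105 | alive at 85) = 1 − l_105/l_85 = 1 − 10/9,466 = (9,456)/9,466 = 0.998944.

0.99894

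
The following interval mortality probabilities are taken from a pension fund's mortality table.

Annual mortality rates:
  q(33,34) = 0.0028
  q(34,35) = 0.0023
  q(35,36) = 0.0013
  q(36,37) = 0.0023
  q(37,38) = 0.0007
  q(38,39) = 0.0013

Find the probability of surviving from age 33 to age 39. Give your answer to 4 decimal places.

Chaining the interval survival probabilities: (1 − 0.0028) × (1 − 0.0023) × (1 − 0.0013) × (1 − 0.0023) × (1 − 0.0007) × (1 − 0.0013).
= 0.9972 × 0.9977 × 0.9987 × 0.9977 × 0.9993 × 0.9987 = 0.989346.

0.9893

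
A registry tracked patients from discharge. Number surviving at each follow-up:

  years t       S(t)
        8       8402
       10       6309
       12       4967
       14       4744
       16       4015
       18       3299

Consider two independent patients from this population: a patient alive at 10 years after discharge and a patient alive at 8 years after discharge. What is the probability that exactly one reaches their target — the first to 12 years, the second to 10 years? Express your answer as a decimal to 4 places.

0.3558

p₁ = S(12)/S(10) = 4967/6309 = 0.787288; p₂ = S(10)/S(8) = 6309/8402 = 0.750893.
P(exactly one) = p₁(1−p₂) + (1−p₁)p₂ = 0.196119 + 0.159724 = 0.355843.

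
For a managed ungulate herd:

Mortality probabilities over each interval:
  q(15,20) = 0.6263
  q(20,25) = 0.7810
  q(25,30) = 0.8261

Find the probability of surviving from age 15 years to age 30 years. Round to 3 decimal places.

0.014

Survival from 15 to 30 is the product of surviving each interval: (1 − 0.6263) × (1 − 0.7810) × (1 − 0.8261).
= 0.3737 × 0.2190 × 0.1739 = 0.014232.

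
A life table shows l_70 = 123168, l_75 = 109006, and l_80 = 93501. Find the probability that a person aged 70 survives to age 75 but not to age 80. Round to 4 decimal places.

This is the probability of reaching 75 but not 80, conditional on being alive at 70: (l_75 − l_80) / l_70.
= (109006 − 93501) / 123168 = 15505 / 123168 = 0.125885.

0.1259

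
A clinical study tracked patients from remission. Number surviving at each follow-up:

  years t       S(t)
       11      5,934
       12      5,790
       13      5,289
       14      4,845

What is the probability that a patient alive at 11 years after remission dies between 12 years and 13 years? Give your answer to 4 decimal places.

0.0844

This is the probability of reaching 12 but not 13, conditional on being alive at 11: (S(12) − S(13)) / S(11).
= (5,790 − 5,289) / 5,934 = 501 / 5,934 = 0.084429.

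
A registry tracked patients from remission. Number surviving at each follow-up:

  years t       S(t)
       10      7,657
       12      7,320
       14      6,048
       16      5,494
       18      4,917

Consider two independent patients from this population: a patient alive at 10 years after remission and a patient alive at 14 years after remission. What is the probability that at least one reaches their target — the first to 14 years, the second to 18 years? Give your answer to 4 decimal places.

0.9607

p₁ = S(14)/S(10) = 6,048/7,657 = 0.789865; p₂ = S(18)/S(14) = 4,917/6,048 = 0.812996.
P(at least one) = 1 − (1−p₁)(1−p₂) = 1 − 0.210135 × 0.187004 = 0.960704.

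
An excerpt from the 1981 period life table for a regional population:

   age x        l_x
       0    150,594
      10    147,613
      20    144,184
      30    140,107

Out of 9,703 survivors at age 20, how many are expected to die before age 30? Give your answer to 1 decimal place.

274.4

The relevant probability is 1 − 140,107/144,184 = 0.028276.
Expected number = 9,703 × 0.028276 = 274.4.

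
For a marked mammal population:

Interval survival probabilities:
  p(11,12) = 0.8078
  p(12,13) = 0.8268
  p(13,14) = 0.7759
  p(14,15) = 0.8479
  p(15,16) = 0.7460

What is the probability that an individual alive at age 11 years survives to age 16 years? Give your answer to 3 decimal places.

0.328

P(survive 11→16) = 0.8078 × 0.8268 × 0.7759 × 0.8479 × 0.7460.
= 0.327788.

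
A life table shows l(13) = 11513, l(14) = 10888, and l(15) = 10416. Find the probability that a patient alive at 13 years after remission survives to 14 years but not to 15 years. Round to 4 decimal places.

0.0410

This is the probability of reaching 14 but not 15, conditional on being alive at 13: (l(14) − l(15)) / l(13).
= (10888 − 10416) / 11513 = 472 / 11513 = 0.040997.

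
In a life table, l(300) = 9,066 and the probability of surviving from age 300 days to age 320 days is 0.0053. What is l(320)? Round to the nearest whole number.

l(320) = l(300) × p = 9,066 × 0.0053 = 48.

48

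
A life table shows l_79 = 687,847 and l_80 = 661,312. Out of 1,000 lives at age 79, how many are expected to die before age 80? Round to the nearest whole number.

39

The relevant probability is 1 − 661,312/687,847 = 0.038577.
Expected number = 1,000 × 0.038577 = 39.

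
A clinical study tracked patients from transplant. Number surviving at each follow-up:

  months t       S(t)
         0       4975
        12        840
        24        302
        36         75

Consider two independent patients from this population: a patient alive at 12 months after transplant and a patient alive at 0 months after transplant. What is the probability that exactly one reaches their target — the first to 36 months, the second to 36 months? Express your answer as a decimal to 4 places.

p₁ = S(36)/S(12) = 75/840 = 0.089286; p₂ = S(36)/S(0) = 75/4975 = 0.015075.
P(exactly one) = p₁(1−p₂) + (1−p₁)p₂ = 0.087940 + 0.013729 = 0.101669.

0.1017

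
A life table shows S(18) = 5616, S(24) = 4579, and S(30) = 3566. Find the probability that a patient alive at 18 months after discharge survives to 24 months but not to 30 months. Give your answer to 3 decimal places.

This is the probability of reaching 24 but not 30, conditional on being alive at 18: (S(24) − S(30)) / S(18).
= (4579 − 3566) / 5616 = 1013 / 5616 = 0.180377.

0.180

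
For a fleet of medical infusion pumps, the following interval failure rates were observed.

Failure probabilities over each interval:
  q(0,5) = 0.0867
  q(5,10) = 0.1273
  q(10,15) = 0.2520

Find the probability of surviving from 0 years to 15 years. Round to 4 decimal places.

Survival from 0 to 15 is the product of surviving each interval: (1 − 0.0867) × (1 − 0.1273) × (1 − 0.2520).
= 0.9133 × 0.8727 × 0.7480 = 0.596184.

0.5962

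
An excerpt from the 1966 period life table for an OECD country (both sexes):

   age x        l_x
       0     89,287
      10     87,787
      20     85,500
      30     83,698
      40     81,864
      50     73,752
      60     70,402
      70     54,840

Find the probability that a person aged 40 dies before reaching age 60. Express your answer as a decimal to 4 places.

0.1400

P(die before 60 | alive at 40) = 1 − l_60/l_40 = 1 − 70,402/81,864 = (11,462)/81,864 = 0.140013.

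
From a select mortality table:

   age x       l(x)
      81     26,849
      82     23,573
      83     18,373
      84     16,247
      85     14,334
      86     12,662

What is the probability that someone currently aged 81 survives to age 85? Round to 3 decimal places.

0.534

The conditional survival probability is l(85)/l(81) = 14,334/26,849 = 0.533875.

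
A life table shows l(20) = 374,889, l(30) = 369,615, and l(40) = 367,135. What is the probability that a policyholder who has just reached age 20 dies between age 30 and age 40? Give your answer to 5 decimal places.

0.00662

This is the probability of reaching 30 but not 40, conditional on being alive at 20: (l(30) − l(40)) / l(20).
= (369,615 − 367,135) / 374,889 = 2,480 / 374,889 = 0.006615.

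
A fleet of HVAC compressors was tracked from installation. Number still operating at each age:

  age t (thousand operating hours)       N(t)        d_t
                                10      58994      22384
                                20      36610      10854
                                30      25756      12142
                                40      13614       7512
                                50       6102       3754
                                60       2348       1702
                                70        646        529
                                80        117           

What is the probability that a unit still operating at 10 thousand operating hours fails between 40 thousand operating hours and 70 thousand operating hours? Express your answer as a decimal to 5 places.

0.21982

This is the probability of reaching 40 but not 70, conditional on being operational at 10: (N(40) − N(70)) / N(10).
= (13614 − 646) / 58994 = 12968 / 58994 = 0.219819.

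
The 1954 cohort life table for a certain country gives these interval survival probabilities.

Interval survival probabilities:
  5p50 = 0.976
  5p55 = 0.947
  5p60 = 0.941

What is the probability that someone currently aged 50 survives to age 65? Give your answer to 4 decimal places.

0.8697

The overall survival probability is 0.976 × 0.947 × 0.941.
= 0.869740.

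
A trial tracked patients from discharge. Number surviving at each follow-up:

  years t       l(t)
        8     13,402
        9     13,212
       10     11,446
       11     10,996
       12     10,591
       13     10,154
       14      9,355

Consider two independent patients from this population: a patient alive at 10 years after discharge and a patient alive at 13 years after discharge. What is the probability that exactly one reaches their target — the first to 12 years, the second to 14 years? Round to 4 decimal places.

p₁ = l(12)/l(10) = 10,591/11,446 = 0.925301; p₂ = l(14)/l(13) = 9,355/10,154 = 0.921312.
P(exactly one) = p₁(1−p₂) + (1−p₁)p₂ = 0.072810 + 0.068821 = 0.141631.

0.1416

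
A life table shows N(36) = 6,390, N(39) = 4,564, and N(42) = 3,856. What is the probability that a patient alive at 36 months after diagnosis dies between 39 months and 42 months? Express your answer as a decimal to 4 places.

0.1108

This is the probability of reaching 39 but not 42, conditional on being alive at 36: (N(39) − N(42)) / N(36).
= (4,564 − 3,856) / 6,390 = 708 / 6,390 = 0.110798.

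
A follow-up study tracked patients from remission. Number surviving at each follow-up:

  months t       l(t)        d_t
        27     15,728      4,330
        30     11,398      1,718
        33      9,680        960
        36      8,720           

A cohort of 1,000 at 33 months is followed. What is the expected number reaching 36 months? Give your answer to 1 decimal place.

900.8

The relevant probability is 8,720/9,680 = 0.900826.
Expected number = 1,000 × 0.900826 = 900.8.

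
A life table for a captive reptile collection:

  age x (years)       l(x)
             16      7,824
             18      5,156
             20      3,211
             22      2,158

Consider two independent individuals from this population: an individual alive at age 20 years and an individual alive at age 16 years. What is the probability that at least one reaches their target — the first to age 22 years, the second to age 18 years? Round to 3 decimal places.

0.888

p₁ = l(22)/l(20) = 2,158/3,211 = 0.672065; p₂ = l(18)/l(16) = 5,156/7,824 = 0.658998.
P(at least one) = 1 − (1−p₁)(1−p₂) = 1 − 0.327935 × 0.341002 = 0.888174.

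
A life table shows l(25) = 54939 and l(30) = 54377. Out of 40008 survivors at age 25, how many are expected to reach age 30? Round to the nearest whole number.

The relevant probability is 54377/54939 = 0.989770.
Expected number = 40008 × 0.989770 = 39599.

39599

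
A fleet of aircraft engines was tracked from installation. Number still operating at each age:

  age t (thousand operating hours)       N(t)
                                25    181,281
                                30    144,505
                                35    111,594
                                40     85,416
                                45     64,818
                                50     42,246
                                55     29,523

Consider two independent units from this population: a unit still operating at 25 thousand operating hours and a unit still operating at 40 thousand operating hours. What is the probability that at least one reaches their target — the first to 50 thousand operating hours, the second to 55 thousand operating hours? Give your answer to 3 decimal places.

0.498

p₁ = N(50)/N(25) = 42,246/181,281 = 0.233042; p₂ = N(55)/N(40) = 29,523/85,416 = 0.345638.
P(at least one) = 1 − (1−p₁)(1−p₂) = 1 − 0.766958 × 0.654362 = 0.498132.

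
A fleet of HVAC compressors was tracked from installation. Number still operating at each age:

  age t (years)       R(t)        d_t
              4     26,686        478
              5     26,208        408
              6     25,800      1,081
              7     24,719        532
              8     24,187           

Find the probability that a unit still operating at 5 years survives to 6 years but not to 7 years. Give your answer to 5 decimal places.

0.04125

This is the probability of reaching 6 but not 7, conditional on being operational at 5: (R(6) − R(7)) / R(5).
= (25,800 − 24,719) / 26,208 = 1,081 / 26,208 = 0.041247.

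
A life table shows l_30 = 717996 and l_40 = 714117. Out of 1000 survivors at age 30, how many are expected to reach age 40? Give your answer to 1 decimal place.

The relevant probability is 714117/717996 = 0.994597.
Expected number = 1000 × 0.994597 = 994.6.

994.6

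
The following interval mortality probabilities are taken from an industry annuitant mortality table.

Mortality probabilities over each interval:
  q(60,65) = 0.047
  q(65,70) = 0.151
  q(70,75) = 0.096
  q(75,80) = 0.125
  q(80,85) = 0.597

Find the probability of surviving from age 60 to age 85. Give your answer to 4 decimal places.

0.2579

Survival from 60 to 85 is the product of surviving each interval: (1 − 0.047) × (1 − 0.151) × (1 − 0.096) × (1 − 0.125) × (1 − 0.597).
= 0.953 × 0.849 × 0.904 × 0.875 × 0.403 = 0.257918.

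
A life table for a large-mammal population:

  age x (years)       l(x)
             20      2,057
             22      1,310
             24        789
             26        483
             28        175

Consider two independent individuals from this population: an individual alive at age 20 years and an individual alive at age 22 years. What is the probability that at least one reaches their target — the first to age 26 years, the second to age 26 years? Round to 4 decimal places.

p₁ = l(26)/l(20) = 483/2,057 = 0.234808; p₂ = l(26)/l(22) = 483/1,310 = 0.368702.
P(at least one) = 1 − (1−p₁)(1−p₂) = 1 − 0.765192 × 0.631298 = 0.516936.

0.5169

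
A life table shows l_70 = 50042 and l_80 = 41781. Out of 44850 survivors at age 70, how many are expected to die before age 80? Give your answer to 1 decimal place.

The relevant probability is 1 − 41781/50042 = 0.165081.
Expected number = 44850 × 0.165081 = 7403.9.

7403.9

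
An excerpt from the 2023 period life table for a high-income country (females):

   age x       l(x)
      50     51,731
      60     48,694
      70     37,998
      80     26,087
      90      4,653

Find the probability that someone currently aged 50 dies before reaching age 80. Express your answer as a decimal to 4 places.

P(die before 80 | alive at 50) = 1 − l(80)/l(50) = 1 − 26,087/51,731 = (25,644)/51,731 = 0.495718.

0.4957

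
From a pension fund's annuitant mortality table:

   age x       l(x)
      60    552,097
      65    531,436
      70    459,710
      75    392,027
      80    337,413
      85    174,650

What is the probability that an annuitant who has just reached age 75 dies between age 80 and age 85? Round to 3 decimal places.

0.415

This is the probability of reaching 80 but not 85, conditional on being alive at 75: (l(80) − l(85)) / l(75).
= (337,413 − 174,650) / 392,027 = 162,763 / 392,027 = 0.415183.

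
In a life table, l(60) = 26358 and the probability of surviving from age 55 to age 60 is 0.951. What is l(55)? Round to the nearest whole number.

27716

l(55) = l(60) / p = 26358 / 0.951 = 27716.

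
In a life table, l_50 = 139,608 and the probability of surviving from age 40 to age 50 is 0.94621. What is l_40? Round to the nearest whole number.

l_40 = l_50 / p = 139,608 / 0.94621 = 147544.

147544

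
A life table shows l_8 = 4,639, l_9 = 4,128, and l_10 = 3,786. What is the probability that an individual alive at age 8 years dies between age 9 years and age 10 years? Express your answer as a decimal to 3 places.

This is the probability of reaching 9 but not 10, conditional on being alive at 8: (l_9 − l_10) / l_8.
= (4,128 − 3,786) / 4,639 = 342 / 4,639 = 0.073723.

0.074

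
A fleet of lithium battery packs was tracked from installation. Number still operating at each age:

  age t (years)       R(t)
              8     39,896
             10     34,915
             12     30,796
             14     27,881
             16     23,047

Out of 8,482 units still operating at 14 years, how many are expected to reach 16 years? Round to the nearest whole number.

7011

The relevant probability is 23,047/27,881 = 0.826620.
Expected number = 8,482 × 0.826620 = 7011.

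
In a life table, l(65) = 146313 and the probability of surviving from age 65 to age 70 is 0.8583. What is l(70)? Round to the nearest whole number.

l(70) = l(65) × p = 146313 × 0.8583 = 125580.

125580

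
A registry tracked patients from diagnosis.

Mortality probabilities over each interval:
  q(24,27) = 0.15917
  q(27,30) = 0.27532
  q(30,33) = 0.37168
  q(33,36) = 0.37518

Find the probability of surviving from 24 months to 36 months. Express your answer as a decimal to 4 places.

0.2392

The overall survival probability is (1 − 0.15917) × (1 − 0.27532) × (1 − 0.37168) × (1 − 0.37518).
= 0.84083 × 0.72468 × 0.62832 × 0.62482 = 0.239216.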